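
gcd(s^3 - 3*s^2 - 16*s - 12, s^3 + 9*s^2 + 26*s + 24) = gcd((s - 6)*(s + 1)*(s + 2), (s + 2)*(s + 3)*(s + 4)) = s + 2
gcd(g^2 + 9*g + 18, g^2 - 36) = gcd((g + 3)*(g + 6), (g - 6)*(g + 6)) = g + 6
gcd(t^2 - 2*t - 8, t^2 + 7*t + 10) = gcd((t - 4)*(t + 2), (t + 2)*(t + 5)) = t + 2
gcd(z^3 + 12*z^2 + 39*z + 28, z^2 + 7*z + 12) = z + 4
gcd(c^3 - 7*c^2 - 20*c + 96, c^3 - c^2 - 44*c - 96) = c^2 - 4*c - 32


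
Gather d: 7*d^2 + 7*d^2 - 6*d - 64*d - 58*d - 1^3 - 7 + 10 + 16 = 14*d^2 - 128*d + 18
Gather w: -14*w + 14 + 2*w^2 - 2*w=2*w^2 - 16*w + 14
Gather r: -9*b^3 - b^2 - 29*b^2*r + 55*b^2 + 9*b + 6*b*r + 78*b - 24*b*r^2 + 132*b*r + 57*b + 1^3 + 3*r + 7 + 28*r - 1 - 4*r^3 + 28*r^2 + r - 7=-9*b^3 + 54*b^2 + 144*b - 4*r^3 + r^2*(28 - 24*b) + r*(-29*b^2 + 138*b + 32)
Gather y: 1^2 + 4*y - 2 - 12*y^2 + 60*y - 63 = -12*y^2 + 64*y - 64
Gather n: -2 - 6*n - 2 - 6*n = -12*n - 4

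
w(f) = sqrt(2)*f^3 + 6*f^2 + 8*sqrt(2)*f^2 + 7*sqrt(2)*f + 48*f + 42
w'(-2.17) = 2.74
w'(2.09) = 148.80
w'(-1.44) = 16.83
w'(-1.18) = 22.95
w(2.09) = 251.55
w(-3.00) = -14.06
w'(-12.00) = 253.31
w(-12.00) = -603.38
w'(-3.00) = -7.80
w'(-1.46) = 16.39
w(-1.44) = -9.70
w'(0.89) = 92.08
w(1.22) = 140.98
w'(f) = 3*sqrt(2)*f^2 + 12*f + 16*sqrt(2)*f + 7*sqrt(2) + 48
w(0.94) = 112.90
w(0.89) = 108.24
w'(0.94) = 94.20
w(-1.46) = -10.03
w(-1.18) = -4.54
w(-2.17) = -16.56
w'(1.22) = 106.46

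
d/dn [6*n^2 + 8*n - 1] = 12*n + 8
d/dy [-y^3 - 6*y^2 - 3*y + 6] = -3*y^2 - 12*y - 3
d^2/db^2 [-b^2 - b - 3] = -2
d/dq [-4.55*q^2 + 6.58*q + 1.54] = 6.58 - 9.1*q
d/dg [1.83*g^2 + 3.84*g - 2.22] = 3.66*g + 3.84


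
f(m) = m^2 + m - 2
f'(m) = 2*m + 1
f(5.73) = 36.56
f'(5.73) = 12.46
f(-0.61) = -2.24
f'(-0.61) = -0.22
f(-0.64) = -2.23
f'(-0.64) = -0.28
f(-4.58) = 14.40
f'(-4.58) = -8.16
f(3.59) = 14.48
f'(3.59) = 8.18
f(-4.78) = 16.07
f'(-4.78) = -8.56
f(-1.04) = -1.96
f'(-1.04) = -1.08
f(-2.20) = 0.64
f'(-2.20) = -3.40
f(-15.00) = 208.00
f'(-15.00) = -29.00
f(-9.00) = 70.00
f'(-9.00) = -17.00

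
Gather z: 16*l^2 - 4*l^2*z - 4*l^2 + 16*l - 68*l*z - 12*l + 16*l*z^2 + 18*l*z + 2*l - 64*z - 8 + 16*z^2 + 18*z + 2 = 12*l^2 + 6*l + z^2*(16*l + 16) + z*(-4*l^2 - 50*l - 46) - 6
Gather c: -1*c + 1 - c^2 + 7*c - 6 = -c^2 + 6*c - 5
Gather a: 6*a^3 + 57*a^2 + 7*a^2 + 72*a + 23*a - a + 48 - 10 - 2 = 6*a^3 + 64*a^2 + 94*a + 36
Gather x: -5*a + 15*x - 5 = -5*a + 15*x - 5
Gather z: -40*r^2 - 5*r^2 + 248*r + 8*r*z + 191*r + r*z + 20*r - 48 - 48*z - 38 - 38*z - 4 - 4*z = -45*r^2 + 459*r + z*(9*r - 90) - 90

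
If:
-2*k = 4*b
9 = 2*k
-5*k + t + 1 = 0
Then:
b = -9/4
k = 9/2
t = 43/2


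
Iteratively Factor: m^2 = (m)*(m)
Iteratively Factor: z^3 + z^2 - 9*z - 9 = (z + 1)*(z^2 - 9) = (z + 1)*(z + 3)*(z - 3)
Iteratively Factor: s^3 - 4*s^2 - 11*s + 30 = (s - 2)*(s^2 - 2*s - 15) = (s - 5)*(s - 2)*(s + 3)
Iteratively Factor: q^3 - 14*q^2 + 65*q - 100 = (q - 4)*(q^2 - 10*q + 25) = (q - 5)*(q - 4)*(q - 5)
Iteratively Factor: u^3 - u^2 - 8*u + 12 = (u - 2)*(u^2 + u - 6) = (u - 2)*(u + 3)*(u - 2)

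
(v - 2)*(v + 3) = v^2 + v - 6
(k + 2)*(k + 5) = k^2 + 7*k + 10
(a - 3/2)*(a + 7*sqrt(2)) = a^2 - 3*a/2 + 7*sqrt(2)*a - 21*sqrt(2)/2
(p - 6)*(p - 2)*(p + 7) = p^3 - p^2 - 44*p + 84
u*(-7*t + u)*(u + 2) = -7*t*u^2 - 14*t*u + u^3 + 2*u^2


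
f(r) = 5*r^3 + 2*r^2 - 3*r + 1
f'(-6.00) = 513.00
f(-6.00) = -989.00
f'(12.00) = 2205.00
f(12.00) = 8893.00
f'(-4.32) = 259.66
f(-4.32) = -351.82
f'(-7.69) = 853.28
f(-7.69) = -2131.44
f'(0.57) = 4.15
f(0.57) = 0.87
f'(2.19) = 77.70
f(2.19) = 56.54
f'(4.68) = 344.26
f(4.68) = 543.28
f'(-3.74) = 191.85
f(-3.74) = -221.37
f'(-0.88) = 5.10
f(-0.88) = 1.78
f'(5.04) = 398.18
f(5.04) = 676.80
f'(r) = 15*r^2 + 4*r - 3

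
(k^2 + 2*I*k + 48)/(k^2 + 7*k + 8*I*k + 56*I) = (k - 6*I)/(k + 7)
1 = 1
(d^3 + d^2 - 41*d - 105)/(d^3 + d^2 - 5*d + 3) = (d^2 - 2*d - 35)/(d^2 - 2*d + 1)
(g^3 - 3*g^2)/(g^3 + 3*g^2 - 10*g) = g*(g - 3)/(g^2 + 3*g - 10)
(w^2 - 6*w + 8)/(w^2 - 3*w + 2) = (w - 4)/(w - 1)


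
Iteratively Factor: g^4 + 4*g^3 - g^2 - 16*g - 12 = (g - 2)*(g^3 + 6*g^2 + 11*g + 6) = (g - 2)*(g + 1)*(g^2 + 5*g + 6) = (g - 2)*(g + 1)*(g + 3)*(g + 2)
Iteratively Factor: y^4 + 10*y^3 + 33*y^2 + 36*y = (y + 3)*(y^3 + 7*y^2 + 12*y) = (y + 3)*(y + 4)*(y^2 + 3*y) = (y + 3)^2*(y + 4)*(y)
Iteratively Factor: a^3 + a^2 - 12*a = (a)*(a^2 + a - 12) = a*(a - 3)*(a + 4)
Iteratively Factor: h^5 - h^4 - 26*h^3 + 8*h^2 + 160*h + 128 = (h + 4)*(h^4 - 5*h^3 - 6*h^2 + 32*h + 32) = (h - 4)*(h + 4)*(h^3 - h^2 - 10*h - 8) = (h - 4)^2*(h + 4)*(h^2 + 3*h + 2) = (h - 4)^2*(h + 1)*(h + 4)*(h + 2)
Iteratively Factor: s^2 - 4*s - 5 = (s + 1)*(s - 5)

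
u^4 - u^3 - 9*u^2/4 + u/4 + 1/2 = (u - 2)*(u - 1/2)*(u + 1/2)*(u + 1)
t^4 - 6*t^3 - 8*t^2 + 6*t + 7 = (t - 7)*(t - 1)*(t + 1)^2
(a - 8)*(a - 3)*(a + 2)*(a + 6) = a^4 - 3*a^3 - 52*a^2 + 60*a + 288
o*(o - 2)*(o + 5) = o^3 + 3*o^2 - 10*o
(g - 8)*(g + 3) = g^2 - 5*g - 24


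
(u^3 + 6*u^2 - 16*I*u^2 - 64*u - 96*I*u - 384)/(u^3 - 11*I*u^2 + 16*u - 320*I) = (u + 6)/(u + 5*I)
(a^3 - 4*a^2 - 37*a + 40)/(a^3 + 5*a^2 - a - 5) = (a - 8)/(a + 1)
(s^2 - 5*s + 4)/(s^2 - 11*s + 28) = (s - 1)/(s - 7)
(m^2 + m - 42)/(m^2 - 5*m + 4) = (m^2 + m - 42)/(m^2 - 5*m + 4)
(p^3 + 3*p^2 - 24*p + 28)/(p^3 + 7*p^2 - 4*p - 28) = (p - 2)/(p + 2)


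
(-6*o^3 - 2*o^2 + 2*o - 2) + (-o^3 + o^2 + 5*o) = -7*o^3 - o^2 + 7*o - 2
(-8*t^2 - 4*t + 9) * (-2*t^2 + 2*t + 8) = 16*t^4 - 8*t^3 - 90*t^2 - 14*t + 72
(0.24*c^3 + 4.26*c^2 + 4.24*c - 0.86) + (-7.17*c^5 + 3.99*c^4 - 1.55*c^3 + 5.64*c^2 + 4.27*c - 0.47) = -7.17*c^5 + 3.99*c^4 - 1.31*c^3 + 9.9*c^2 + 8.51*c - 1.33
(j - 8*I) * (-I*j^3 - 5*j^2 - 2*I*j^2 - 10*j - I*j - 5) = -I*j^4 - 13*j^3 - 2*I*j^3 - 26*j^2 + 39*I*j^2 - 13*j + 80*I*j + 40*I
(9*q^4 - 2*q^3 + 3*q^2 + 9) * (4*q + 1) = 36*q^5 + q^4 + 10*q^3 + 3*q^2 + 36*q + 9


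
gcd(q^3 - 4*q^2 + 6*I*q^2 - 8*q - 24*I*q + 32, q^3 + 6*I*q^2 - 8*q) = q^2 + 6*I*q - 8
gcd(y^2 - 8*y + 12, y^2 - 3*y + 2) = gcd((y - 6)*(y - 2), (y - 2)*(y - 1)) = y - 2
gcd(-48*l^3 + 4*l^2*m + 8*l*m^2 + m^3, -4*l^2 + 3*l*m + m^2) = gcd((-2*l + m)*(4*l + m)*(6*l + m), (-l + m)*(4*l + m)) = 4*l + m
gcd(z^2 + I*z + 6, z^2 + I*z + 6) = z^2 + I*z + 6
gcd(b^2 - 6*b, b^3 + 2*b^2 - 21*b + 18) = 1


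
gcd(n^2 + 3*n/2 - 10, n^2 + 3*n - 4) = n + 4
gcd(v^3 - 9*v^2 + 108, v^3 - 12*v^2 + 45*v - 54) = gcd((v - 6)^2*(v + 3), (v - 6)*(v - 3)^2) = v - 6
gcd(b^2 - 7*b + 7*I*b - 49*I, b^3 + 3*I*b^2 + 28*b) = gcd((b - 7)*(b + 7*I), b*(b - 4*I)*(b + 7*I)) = b + 7*I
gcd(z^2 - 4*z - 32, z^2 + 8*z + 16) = z + 4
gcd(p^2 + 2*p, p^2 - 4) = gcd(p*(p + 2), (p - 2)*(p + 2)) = p + 2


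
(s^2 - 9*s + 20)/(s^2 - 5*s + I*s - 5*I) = (s - 4)/(s + I)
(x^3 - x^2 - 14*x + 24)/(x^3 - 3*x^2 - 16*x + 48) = (x - 2)/(x - 4)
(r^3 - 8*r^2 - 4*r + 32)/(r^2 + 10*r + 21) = (r^3 - 8*r^2 - 4*r + 32)/(r^2 + 10*r + 21)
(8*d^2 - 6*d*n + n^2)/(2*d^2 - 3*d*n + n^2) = (4*d - n)/(d - n)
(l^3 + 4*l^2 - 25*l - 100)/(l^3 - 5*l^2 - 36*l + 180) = (l^2 + 9*l + 20)/(l^2 - 36)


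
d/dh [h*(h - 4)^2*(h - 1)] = 4*h^3 - 27*h^2 + 48*h - 16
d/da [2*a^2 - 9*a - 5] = 4*a - 9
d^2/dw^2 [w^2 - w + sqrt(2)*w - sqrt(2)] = 2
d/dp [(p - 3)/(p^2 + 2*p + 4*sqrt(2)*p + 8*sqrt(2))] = (p^2 + 2*p + 4*sqrt(2)*p - 2*(p - 3)*(p + 1 + 2*sqrt(2)) + 8*sqrt(2))/(p^2 + 2*p + 4*sqrt(2)*p + 8*sqrt(2))^2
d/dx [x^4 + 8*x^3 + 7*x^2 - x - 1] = 4*x^3 + 24*x^2 + 14*x - 1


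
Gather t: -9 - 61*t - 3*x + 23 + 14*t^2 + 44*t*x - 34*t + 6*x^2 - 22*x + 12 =14*t^2 + t*(44*x - 95) + 6*x^2 - 25*x + 26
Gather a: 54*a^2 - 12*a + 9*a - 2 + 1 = 54*a^2 - 3*a - 1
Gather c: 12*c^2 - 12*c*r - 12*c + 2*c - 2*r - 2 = 12*c^2 + c*(-12*r - 10) - 2*r - 2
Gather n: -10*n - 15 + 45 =30 - 10*n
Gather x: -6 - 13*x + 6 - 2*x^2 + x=-2*x^2 - 12*x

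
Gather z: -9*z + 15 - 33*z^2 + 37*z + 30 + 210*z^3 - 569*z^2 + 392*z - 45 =210*z^3 - 602*z^2 + 420*z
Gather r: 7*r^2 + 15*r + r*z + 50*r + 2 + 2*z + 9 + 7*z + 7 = 7*r^2 + r*(z + 65) + 9*z + 18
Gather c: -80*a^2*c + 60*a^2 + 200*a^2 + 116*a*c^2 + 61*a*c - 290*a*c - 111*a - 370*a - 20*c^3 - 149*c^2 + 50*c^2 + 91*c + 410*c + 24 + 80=260*a^2 - 481*a - 20*c^3 + c^2*(116*a - 99) + c*(-80*a^2 - 229*a + 501) + 104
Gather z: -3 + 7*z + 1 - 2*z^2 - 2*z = -2*z^2 + 5*z - 2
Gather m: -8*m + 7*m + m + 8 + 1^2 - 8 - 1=0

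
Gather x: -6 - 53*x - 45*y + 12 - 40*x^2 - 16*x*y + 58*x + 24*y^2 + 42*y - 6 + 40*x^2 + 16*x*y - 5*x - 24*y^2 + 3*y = 0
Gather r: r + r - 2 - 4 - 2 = 2*r - 8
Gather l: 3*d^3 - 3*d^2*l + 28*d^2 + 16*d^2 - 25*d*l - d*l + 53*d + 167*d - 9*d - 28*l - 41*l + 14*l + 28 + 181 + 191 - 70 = 3*d^3 + 44*d^2 + 211*d + l*(-3*d^2 - 26*d - 55) + 330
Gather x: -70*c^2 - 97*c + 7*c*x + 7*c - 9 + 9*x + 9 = -70*c^2 - 90*c + x*(7*c + 9)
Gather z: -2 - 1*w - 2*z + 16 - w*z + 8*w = 7*w + z*(-w - 2) + 14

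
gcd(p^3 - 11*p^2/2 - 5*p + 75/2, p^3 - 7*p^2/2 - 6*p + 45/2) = p^2 - p/2 - 15/2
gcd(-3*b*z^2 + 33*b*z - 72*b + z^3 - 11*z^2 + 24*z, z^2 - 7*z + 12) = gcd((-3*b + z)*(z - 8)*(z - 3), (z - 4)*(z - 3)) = z - 3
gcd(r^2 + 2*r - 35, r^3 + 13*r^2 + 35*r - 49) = r + 7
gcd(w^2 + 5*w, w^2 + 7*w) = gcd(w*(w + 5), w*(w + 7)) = w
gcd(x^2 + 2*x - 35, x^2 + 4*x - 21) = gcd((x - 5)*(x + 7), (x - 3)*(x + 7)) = x + 7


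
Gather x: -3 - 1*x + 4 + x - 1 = 0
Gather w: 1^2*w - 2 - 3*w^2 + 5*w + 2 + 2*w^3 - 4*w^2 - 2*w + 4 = 2*w^3 - 7*w^2 + 4*w + 4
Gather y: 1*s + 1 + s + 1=2*s + 2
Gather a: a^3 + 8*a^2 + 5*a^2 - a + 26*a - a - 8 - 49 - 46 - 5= a^3 + 13*a^2 + 24*a - 108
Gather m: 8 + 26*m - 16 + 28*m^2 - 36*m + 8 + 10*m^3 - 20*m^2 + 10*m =10*m^3 + 8*m^2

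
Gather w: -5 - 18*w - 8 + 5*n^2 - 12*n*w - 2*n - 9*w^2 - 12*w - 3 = 5*n^2 - 2*n - 9*w^2 + w*(-12*n - 30) - 16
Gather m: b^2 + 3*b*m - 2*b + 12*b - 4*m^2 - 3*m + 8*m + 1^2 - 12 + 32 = b^2 + 10*b - 4*m^2 + m*(3*b + 5) + 21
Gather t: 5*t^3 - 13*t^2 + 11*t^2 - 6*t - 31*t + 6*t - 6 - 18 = 5*t^3 - 2*t^2 - 31*t - 24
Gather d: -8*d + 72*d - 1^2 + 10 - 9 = 64*d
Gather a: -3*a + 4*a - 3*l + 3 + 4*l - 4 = a + l - 1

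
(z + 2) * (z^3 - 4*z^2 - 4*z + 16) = z^4 - 2*z^3 - 12*z^2 + 8*z + 32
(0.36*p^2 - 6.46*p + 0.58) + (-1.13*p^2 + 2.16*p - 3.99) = -0.77*p^2 - 4.3*p - 3.41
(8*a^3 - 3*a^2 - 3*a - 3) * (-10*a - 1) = -80*a^4 + 22*a^3 + 33*a^2 + 33*a + 3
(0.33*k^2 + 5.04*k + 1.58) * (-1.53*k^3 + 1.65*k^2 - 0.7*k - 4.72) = -0.5049*k^5 - 7.1667*k^4 + 5.6676*k^3 - 2.4786*k^2 - 24.8948*k - 7.4576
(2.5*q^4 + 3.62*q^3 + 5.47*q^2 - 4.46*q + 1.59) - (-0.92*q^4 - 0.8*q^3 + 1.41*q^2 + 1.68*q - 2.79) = 3.42*q^4 + 4.42*q^3 + 4.06*q^2 - 6.14*q + 4.38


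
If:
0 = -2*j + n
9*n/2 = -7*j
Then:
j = 0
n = 0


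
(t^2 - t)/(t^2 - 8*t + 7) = t/(t - 7)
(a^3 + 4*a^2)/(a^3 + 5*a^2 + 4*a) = a/(a + 1)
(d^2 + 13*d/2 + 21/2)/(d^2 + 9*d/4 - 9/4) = 2*(2*d + 7)/(4*d - 3)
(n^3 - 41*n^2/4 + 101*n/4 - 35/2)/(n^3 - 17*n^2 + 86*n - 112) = (n - 5/4)/(n - 8)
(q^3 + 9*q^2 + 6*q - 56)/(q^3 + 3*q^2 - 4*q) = (q^2 + 5*q - 14)/(q*(q - 1))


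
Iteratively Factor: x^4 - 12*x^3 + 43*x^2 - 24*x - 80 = (x - 5)*(x^3 - 7*x^2 + 8*x + 16) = (x - 5)*(x - 4)*(x^2 - 3*x - 4) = (x - 5)*(x - 4)^2*(x + 1)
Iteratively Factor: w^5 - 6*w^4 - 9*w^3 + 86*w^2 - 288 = (w - 3)*(w^4 - 3*w^3 - 18*w^2 + 32*w + 96) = (w - 4)*(w - 3)*(w^3 + w^2 - 14*w - 24) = (w - 4)^2*(w - 3)*(w^2 + 5*w + 6) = (w - 4)^2*(w - 3)*(w + 2)*(w + 3)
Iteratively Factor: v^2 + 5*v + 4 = (v + 4)*(v + 1)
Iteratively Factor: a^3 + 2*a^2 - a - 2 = (a + 1)*(a^2 + a - 2) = (a - 1)*(a + 1)*(a + 2)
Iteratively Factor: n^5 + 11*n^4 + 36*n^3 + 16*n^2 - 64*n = (n)*(n^4 + 11*n^3 + 36*n^2 + 16*n - 64) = n*(n + 4)*(n^3 + 7*n^2 + 8*n - 16) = n*(n - 1)*(n + 4)*(n^2 + 8*n + 16) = n*(n - 1)*(n + 4)^2*(n + 4)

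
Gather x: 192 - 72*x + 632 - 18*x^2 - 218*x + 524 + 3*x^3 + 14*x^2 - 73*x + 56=3*x^3 - 4*x^2 - 363*x + 1404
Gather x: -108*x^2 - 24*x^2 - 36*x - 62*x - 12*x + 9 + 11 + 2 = -132*x^2 - 110*x + 22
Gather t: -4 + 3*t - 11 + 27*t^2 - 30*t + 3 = 27*t^2 - 27*t - 12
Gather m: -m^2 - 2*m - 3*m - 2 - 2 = -m^2 - 5*m - 4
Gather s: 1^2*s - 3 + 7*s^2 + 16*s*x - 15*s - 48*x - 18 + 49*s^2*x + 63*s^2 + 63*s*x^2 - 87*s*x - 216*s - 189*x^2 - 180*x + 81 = s^2*(49*x + 70) + s*(63*x^2 - 71*x - 230) - 189*x^2 - 228*x + 60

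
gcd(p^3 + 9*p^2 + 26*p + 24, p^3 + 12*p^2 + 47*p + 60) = p^2 + 7*p + 12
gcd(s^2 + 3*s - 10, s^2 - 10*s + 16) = s - 2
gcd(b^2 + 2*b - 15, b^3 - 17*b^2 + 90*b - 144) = b - 3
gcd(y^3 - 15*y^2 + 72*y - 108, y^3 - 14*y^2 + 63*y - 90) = y^2 - 9*y + 18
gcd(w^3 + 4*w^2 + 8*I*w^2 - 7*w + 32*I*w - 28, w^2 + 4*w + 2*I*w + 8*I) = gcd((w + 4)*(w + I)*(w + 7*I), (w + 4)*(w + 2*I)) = w + 4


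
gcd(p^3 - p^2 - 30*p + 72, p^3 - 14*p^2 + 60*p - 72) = 1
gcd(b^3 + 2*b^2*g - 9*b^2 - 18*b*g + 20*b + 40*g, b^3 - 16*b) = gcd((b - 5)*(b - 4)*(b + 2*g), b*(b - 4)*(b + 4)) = b - 4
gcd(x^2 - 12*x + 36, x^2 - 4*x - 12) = x - 6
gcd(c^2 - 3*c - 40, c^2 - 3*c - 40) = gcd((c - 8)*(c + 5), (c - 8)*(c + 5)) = c^2 - 3*c - 40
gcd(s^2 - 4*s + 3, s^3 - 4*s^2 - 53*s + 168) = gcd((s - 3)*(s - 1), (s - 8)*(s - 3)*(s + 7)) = s - 3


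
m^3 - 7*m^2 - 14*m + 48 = (m - 8)*(m - 2)*(m + 3)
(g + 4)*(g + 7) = g^2 + 11*g + 28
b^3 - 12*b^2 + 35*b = b*(b - 7)*(b - 5)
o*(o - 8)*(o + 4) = o^3 - 4*o^2 - 32*o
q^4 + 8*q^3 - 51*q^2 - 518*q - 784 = (q - 8)*(q + 2)*(q + 7)^2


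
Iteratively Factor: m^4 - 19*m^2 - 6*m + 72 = (m + 3)*(m^3 - 3*m^2 - 10*m + 24) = (m - 2)*(m + 3)*(m^2 - m - 12) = (m - 4)*(m - 2)*(m + 3)*(m + 3)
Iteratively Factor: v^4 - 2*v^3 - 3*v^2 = (v + 1)*(v^3 - 3*v^2) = (v - 3)*(v + 1)*(v^2) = v*(v - 3)*(v + 1)*(v)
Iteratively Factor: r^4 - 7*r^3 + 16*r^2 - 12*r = (r)*(r^3 - 7*r^2 + 16*r - 12) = r*(r - 2)*(r^2 - 5*r + 6) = r*(r - 3)*(r - 2)*(r - 2)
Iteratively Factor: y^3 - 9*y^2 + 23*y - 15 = (y - 5)*(y^2 - 4*y + 3) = (y - 5)*(y - 1)*(y - 3)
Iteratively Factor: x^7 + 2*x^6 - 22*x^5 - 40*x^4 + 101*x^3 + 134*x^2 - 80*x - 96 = (x - 1)*(x^6 + 3*x^5 - 19*x^4 - 59*x^3 + 42*x^2 + 176*x + 96) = (x - 1)*(x + 4)*(x^5 - x^4 - 15*x^3 + x^2 + 38*x + 24) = (x - 2)*(x - 1)*(x + 4)*(x^4 + x^3 - 13*x^2 - 25*x - 12) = (x - 2)*(x - 1)*(x + 3)*(x + 4)*(x^3 - 2*x^2 - 7*x - 4) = (x - 2)*(x - 1)*(x + 1)*(x + 3)*(x + 4)*(x^2 - 3*x - 4) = (x - 4)*(x - 2)*(x - 1)*(x + 1)*(x + 3)*(x + 4)*(x + 1)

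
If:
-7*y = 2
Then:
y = -2/7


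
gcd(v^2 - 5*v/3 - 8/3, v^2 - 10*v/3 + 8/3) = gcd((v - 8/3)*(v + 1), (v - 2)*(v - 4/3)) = 1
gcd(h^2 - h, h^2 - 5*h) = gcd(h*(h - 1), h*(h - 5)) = h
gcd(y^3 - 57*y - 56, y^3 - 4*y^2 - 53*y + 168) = y^2 - y - 56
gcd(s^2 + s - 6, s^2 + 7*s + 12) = s + 3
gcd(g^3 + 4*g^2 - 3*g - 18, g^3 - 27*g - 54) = g^2 + 6*g + 9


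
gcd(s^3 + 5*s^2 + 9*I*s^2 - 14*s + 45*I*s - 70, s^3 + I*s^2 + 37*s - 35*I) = s + 7*I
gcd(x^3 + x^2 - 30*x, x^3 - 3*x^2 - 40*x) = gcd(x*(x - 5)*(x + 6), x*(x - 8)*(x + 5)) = x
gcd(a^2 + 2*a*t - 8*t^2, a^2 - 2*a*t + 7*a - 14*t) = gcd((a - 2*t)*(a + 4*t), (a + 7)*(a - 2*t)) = -a + 2*t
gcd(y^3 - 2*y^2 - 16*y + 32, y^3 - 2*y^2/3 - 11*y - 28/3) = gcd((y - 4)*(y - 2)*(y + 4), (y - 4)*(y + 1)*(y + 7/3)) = y - 4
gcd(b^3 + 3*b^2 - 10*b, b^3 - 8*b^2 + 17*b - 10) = b - 2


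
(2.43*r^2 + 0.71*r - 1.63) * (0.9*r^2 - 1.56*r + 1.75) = 2.187*r^4 - 3.1518*r^3 + 1.6779*r^2 + 3.7853*r - 2.8525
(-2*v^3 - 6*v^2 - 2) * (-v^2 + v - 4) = 2*v^5 + 4*v^4 + 2*v^3 + 26*v^2 - 2*v + 8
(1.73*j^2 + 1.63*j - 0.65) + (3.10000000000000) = 1.73*j^2 + 1.63*j + 2.45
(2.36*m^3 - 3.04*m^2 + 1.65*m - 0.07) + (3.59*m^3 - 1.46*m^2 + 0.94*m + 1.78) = 5.95*m^3 - 4.5*m^2 + 2.59*m + 1.71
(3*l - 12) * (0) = 0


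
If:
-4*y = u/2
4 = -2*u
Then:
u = -2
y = 1/4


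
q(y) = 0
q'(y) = 0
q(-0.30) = 0.00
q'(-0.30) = 0.00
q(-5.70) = 0.00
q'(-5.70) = 0.00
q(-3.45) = 0.00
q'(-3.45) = 0.00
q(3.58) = 0.00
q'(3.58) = 0.00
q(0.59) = 0.00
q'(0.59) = 0.00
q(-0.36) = 0.00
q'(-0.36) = 0.00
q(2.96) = 0.00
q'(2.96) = 0.00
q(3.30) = 0.00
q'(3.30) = 0.00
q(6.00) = 0.00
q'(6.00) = 0.00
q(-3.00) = 0.00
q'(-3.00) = 0.00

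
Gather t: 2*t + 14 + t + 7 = 3*t + 21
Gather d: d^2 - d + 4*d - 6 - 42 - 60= d^2 + 3*d - 108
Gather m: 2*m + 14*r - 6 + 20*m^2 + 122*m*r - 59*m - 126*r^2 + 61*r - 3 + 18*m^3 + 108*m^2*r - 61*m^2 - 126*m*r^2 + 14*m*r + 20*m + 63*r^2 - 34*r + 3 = 18*m^3 + m^2*(108*r - 41) + m*(-126*r^2 + 136*r - 37) - 63*r^2 + 41*r - 6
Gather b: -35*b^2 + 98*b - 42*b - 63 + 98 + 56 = -35*b^2 + 56*b + 91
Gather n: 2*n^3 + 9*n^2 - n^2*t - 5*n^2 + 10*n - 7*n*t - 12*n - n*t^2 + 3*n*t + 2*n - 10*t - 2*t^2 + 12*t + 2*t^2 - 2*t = 2*n^3 + n^2*(4 - t) + n*(-t^2 - 4*t)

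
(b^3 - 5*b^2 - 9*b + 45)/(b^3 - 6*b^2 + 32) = (b^3 - 5*b^2 - 9*b + 45)/(b^3 - 6*b^2 + 32)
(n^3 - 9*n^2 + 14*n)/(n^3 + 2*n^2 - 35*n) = (n^2 - 9*n + 14)/(n^2 + 2*n - 35)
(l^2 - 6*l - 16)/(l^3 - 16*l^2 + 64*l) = (l + 2)/(l*(l - 8))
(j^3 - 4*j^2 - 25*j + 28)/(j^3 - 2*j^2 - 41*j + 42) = (j + 4)/(j + 6)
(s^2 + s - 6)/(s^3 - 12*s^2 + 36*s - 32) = (s + 3)/(s^2 - 10*s + 16)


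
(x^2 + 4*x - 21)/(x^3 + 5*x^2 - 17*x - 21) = 1/(x + 1)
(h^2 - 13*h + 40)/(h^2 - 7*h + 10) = (h - 8)/(h - 2)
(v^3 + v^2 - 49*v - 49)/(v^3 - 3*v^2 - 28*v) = (v^2 + 8*v + 7)/(v*(v + 4))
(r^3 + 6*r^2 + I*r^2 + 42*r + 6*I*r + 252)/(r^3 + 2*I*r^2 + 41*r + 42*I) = (r + 6)/(r + I)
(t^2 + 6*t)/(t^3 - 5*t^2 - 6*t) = (t + 6)/(t^2 - 5*t - 6)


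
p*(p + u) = p^2 + p*u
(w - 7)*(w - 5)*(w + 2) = w^3 - 10*w^2 + 11*w + 70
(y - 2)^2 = y^2 - 4*y + 4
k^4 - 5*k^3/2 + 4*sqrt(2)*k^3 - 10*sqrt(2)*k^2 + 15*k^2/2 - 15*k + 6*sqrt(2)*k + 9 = (k - 3/2)*(k - 1)*(k + sqrt(2))*(k + 3*sqrt(2))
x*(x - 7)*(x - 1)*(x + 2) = x^4 - 6*x^3 - 9*x^2 + 14*x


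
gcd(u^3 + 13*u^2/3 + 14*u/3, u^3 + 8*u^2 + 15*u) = u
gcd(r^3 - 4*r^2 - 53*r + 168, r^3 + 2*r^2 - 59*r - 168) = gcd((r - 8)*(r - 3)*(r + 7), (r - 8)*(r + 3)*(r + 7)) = r^2 - r - 56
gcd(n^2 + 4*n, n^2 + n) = n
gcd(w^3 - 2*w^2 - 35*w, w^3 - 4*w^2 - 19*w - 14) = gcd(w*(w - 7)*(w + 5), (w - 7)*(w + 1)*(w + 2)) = w - 7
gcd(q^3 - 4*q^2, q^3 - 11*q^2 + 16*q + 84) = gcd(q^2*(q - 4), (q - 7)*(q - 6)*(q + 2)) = 1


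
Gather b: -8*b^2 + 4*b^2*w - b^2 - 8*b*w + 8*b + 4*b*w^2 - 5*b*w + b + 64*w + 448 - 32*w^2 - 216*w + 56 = b^2*(4*w - 9) + b*(4*w^2 - 13*w + 9) - 32*w^2 - 152*w + 504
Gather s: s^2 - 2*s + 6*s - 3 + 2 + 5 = s^2 + 4*s + 4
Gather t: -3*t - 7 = -3*t - 7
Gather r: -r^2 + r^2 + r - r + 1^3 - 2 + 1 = 0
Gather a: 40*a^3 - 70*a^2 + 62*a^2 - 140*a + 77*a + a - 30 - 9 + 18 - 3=40*a^3 - 8*a^2 - 62*a - 24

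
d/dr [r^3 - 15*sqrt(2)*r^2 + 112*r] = 3*r^2 - 30*sqrt(2)*r + 112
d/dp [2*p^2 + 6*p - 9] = 4*p + 6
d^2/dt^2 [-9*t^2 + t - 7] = -18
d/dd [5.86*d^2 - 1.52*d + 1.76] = 11.72*d - 1.52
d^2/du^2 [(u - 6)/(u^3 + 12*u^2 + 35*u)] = 2*(3*u^5 - 467*u^3 - 3222*u^2 - 7560*u - 7350)/(u^3*(u^6 + 36*u^5 + 537*u^4 + 4248*u^3 + 18795*u^2 + 44100*u + 42875))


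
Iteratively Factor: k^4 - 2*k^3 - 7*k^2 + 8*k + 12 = (k - 2)*(k^3 - 7*k - 6) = (k - 2)*(k + 1)*(k^2 - k - 6) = (k - 3)*(k - 2)*(k + 1)*(k + 2)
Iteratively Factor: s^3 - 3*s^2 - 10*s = (s - 5)*(s^2 + 2*s) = (s - 5)*(s + 2)*(s)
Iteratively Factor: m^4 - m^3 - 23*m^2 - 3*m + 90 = (m - 5)*(m^3 + 4*m^2 - 3*m - 18) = (m - 5)*(m - 2)*(m^2 + 6*m + 9) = (m - 5)*(m - 2)*(m + 3)*(m + 3)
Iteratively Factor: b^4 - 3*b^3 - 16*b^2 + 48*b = (b - 3)*(b^3 - 16*b) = (b - 3)*(b + 4)*(b^2 - 4*b) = b*(b - 3)*(b + 4)*(b - 4)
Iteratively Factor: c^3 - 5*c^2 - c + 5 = (c - 1)*(c^2 - 4*c - 5) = (c - 1)*(c + 1)*(c - 5)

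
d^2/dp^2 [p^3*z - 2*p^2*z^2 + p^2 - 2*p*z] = 6*p*z - 4*z^2 + 2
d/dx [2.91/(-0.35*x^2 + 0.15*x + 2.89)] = (2.037*x - 0.4365)/(-0.35*x^2 + 0.15*x + 2.89)^2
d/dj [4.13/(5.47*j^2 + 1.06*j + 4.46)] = (-45.1822*j - 4.3778)/(5.47*j^2 + 1.06*j + 4.46)^2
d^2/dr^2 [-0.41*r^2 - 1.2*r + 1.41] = -0.820000000000000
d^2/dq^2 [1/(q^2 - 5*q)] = 2*(-q*(q - 5) + (2*q - 5)^2)/(q^3*(q - 5)^3)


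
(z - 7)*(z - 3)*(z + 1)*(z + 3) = z^4 - 6*z^3 - 16*z^2 + 54*z + 63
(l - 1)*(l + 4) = l^2 + 3*l - 4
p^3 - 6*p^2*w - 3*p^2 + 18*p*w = p*(p - 3)*(p - 6*w)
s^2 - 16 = (s - 4)*(s + 4)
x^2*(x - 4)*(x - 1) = x^4 - 5*x^3 + 4*x^2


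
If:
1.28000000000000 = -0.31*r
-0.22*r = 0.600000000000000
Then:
No Solution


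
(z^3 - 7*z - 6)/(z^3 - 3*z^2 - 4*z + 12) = (z + 1)/(z - 2)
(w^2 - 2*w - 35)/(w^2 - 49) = (w + 5)/(w + 7)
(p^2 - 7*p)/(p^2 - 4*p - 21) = p/(p + 3)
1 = 1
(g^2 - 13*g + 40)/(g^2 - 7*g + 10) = (g - 8)/(g - 2)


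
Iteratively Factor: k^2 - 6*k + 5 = (k - 5)*(k - 1)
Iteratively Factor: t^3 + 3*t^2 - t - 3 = (t - 1)*(t^2 + 4*t + 3) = (t - 1)*(t + 3)*(t + 1)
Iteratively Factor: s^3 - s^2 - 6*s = (s - 3)*(s^2 + 2*s) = (s - 3)*(s + 2)*(s)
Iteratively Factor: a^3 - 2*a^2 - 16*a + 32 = (a - 2)*(a^2 - 16) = (a - 2)*(a + 4)*(a - 4)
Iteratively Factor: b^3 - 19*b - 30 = (b - 5)*(b^2 + 5*b + 6) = (b - 5)*(b + 3)*(b + 2)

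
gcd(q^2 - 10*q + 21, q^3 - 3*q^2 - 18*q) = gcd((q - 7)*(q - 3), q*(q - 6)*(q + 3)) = 1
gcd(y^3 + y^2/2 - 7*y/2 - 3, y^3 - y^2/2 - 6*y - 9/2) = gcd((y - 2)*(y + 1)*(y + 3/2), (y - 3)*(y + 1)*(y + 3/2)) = y^2 + 5*y/2 + 3/2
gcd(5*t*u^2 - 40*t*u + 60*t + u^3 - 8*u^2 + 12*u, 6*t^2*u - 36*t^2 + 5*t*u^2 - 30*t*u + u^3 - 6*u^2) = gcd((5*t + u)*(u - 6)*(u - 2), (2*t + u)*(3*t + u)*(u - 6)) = u - 6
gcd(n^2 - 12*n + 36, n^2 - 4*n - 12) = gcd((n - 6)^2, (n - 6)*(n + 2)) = n - 6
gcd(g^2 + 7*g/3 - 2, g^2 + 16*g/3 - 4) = g - 2/3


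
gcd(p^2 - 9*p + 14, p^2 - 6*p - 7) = p - 7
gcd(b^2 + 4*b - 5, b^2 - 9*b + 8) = b - 1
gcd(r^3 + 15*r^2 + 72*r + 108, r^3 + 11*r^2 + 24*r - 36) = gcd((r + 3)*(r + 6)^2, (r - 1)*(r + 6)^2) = r^2 + 12*r + 36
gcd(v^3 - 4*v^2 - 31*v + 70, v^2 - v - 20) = 1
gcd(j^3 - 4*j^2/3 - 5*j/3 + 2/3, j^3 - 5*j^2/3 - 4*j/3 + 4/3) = j^2 - j - 2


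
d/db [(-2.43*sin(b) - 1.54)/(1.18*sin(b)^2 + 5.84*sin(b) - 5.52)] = (2.8674*sin(b)^2 + 3.6344*sin(b) + 22.4072)*cos(b)/(1.3924*sin(b)^4 + 13.7824*sin(b)^3 + 21.0784*sin(b)^2 - 64.4736*sin(b) + 30.4704)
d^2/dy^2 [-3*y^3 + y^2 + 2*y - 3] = 2 - 18*y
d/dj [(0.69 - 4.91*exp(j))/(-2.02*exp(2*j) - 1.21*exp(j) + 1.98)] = (-9.9182*exp(2*j) + 2.7876*exp(j) - 8.8869)*exp(j)/(4.0804*exp(4*j) + 4.8884*exp(3*j) - 6.5351*exp(2*j) - 4.7916*exp(j) + 3.9204)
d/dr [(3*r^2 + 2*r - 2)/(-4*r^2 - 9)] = 2*(4*r^2 - 35*r - 9)/(16*r^4 + 72*r^2 + 81)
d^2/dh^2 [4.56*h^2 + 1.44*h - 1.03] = 9.12000000000000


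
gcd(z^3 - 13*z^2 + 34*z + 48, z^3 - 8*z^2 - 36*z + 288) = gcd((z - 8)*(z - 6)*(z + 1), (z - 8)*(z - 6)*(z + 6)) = z^2 - 14*z + 48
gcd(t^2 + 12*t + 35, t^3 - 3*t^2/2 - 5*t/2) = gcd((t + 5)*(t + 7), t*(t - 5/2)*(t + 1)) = 1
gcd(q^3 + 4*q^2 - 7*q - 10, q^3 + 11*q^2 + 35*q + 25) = q^2 + 6*q + 5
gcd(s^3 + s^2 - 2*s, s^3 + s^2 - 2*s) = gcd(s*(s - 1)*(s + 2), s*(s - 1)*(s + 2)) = s^3 + s^2 - 2*s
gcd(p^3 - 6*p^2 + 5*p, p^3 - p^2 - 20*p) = p^2 - 5*p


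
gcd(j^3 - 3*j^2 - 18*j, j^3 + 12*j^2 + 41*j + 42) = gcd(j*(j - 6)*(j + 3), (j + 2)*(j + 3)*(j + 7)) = j + 3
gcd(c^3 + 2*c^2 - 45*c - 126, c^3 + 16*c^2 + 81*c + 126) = c^2 + 9*c + 18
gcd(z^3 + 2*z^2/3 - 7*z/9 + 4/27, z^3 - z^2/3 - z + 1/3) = z - 1/3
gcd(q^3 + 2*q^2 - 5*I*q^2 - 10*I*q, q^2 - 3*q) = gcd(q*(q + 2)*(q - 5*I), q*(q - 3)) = q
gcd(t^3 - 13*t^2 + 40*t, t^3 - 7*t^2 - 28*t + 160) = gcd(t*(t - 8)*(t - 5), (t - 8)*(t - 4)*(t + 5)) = t - 8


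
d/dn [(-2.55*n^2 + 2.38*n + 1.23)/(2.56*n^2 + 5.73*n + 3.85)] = (-20.7043*n^2 - 25.9326*n + 2.1151)/(6.5536*n^4 + 29.3376*n^3 + 52.5449*n^2 + 44.121*n + 14.8225)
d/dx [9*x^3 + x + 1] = 27*x^2 + 1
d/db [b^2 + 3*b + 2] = 2*b + 3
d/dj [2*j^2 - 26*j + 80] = 4*j - 26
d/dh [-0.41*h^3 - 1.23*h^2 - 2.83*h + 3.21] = -1.23*h^2 - 2.46*h - 2.83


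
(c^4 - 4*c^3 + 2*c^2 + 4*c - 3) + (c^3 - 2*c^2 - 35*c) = c^4 - 3*c^3 - 31*c - 3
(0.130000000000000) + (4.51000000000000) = 4.64000000000000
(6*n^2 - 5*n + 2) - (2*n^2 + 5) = 4*n^2 - 5*n - 3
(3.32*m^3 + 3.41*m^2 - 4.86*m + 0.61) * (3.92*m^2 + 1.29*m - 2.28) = 13.0144*m^5 + 17.65*m^4 - 22.2219*m^3 - 11.653*m^2 + 11.8677*m - 1.3908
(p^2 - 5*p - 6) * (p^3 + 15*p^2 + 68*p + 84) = p^5 + 10*p^4 - 13*p^3 - 346*p^2 - 828*p - 504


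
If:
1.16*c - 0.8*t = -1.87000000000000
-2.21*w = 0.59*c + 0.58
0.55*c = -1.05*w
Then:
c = 1.02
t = 3.82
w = -0.54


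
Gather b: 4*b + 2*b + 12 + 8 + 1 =6*b + 21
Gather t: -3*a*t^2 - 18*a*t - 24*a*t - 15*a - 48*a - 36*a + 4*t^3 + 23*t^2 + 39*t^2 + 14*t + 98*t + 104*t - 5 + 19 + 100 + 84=-99*a + 4*t^3 + t^2*(62 - 3*a) + t*(216 - 42*a) + 198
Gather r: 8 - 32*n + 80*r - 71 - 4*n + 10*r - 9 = -36*n + 90*r - 72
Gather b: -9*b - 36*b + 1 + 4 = 5 - 45*b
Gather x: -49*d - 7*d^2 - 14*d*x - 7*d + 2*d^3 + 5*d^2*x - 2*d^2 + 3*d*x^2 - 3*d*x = 2*d^3 - 9*d^2 + 3*d*x^2 - 56*d + x*(5*d^2 - 17*d)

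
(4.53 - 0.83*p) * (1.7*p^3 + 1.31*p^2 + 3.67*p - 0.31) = -1.411*p^4 + 6.6137*p^3 + 2.8882*p^2 + 16.8824*p - 1.4043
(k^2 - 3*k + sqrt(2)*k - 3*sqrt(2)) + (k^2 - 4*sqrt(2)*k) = 2*k^2 - 3*sqrt(2)*k - 3*k - 3*sqrt(2)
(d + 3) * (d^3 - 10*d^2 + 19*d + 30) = d^4 - 7*d^3 - 11*d^2 + 87*d + 90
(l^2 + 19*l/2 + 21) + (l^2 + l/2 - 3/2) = 2*l^2 + 10*l + 39/2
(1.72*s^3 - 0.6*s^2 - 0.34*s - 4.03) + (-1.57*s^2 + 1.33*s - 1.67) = 1.72*s^3 - 2.17*s^2 + 0.99*s - 5.7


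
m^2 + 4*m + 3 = (m + 1)*(m + 3)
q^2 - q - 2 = (q - 2)*(q + 1)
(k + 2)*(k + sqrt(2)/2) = k^2 + sqrt(2)*k/2 + 2*k + sqrt(2)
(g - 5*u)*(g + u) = g^2 - 4*g*u - 5*u^2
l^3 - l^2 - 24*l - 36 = (l - 6)*(l + 2)*(l + 3)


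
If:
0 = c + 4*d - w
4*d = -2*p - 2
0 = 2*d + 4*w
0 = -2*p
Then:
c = 9/4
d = -1/2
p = 0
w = 1/4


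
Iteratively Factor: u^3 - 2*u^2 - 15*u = (u + 3)*(u^2 - 5*u) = u*(u + 3)*(u - 5)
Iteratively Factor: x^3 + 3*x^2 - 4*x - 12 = (x + 2)*(x^2 + x - 6) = (x + 2)*(x + 3)*(x - 2)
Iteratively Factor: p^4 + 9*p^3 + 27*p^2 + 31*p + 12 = (p + 1)*(p^3 + 8*p^2 + 19*p + 12) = (p + 1)*(p + 3)*(p^2 + 5*p + 4) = (p + 1)^2*(p + 3)*(p + 4)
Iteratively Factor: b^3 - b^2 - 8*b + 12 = (b - 2)*(b^2 + b - 6) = (b - 2)*(b + 3)*(b - 2)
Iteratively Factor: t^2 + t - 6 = (t + 3)*(t - 2)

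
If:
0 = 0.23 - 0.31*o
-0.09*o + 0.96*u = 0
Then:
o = 0.74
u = 0.07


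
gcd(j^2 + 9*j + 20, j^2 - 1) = 1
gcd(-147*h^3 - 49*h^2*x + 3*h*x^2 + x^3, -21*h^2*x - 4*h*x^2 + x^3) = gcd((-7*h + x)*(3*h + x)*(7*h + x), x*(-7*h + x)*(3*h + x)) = -21*h^2 - 4*h*x + x^2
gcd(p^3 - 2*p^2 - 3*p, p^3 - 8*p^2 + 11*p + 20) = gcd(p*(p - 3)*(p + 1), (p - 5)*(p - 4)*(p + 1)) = p + 1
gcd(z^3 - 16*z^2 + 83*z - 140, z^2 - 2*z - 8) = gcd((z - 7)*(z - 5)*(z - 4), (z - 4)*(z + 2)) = z - 4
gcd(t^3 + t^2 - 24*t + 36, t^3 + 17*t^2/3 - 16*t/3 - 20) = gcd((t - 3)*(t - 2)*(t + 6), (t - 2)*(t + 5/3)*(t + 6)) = t^2 + 4*t - 12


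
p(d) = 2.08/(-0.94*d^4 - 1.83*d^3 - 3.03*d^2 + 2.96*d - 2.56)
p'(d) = 2.08*(3.76*d^3 + 5.49*d^2 + 6.06*d - 2.96)/(-0.94*d^4 - 1.83*d^3 - 3.03*d^2 + 2.96*d - 2.56)^2 = (7.8208*d^3 + 11.4192*d^2 + 12.6048*d - 6.1568)/(0.94*d^4 + 1.83*d^3 + 3.03*d^2 - 2.96*d + 2.56)^2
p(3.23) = -0.01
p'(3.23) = 0.01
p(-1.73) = -0.13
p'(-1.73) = -0.14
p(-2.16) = -0.08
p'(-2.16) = -0.09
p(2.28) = -0.04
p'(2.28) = 0.05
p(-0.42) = -0.49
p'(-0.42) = -0.56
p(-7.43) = -0.00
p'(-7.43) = -0.00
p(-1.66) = -0.14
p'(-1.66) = -0.15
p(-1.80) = -0.12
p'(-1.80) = -0.13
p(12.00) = -0.00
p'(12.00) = 0.00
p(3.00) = -0.01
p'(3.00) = 0.02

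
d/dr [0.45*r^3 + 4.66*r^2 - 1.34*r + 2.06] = 1.35*r^2 + 9.32*r - 1.34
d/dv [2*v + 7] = 2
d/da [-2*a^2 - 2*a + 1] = -4*a - 2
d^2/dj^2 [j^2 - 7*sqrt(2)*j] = 2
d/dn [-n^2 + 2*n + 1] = 2 - 2*n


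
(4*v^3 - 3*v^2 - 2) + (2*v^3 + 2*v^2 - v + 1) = 6*v^3 - v^2 - v - 1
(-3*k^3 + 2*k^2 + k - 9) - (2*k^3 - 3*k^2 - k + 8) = -5*k^3 + 5*k^2 + 2*k - 17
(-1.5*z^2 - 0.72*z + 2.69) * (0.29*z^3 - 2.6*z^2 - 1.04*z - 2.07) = -0.435*z^5 + 3.6912*z^4 + 4.2121*z^3 - 3.1402*z^2 - 1.3072*z - 5.5683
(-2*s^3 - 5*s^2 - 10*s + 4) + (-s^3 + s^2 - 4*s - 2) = -3*s^3 - 4*s^2 - 14*s + 2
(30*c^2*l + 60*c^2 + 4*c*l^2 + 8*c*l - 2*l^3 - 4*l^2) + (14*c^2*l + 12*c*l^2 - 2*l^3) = 44*c^2*l + 60*c^2 + 16*c*l^2 + 8*c*l - 4*l^3 - 4*l^2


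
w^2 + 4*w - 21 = (w - 3)*(w + 7)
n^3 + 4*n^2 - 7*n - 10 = (n - 2)*(n + 1)*(n + 5)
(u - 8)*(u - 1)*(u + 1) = u^3 - 8*u^2 - u + 8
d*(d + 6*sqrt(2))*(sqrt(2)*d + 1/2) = sqrt(2)*d^3 + 25*d^2/2 + 3*sqrt(2)*d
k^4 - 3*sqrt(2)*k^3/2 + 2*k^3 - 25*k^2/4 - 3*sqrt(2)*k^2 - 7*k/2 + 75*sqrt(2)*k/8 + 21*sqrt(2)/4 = (k - 2)*(k + 1/2)*(k + 7/2)*(k - 3*sqrt(2)/2)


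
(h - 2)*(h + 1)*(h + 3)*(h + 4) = h^4 + 6*h^3 + 3*h^2 - 26*h - 24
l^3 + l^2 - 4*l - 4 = (l - 2)*(l + 1)*(l + 2)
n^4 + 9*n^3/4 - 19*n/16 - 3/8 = (n - 3/4)*(n + 1/2)^2*(n + 2)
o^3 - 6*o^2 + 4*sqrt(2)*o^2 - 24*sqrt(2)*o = o*(o - 6)*(o + 4*sqrt(2))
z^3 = z^3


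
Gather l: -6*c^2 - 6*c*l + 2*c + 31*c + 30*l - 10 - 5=-6*c^2 + 33*c + l*(30 - 6*c) - 15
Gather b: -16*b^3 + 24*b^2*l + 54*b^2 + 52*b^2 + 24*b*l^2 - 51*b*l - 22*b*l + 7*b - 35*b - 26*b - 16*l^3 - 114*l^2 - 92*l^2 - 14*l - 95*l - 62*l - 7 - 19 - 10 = -16*b^3 + b^2*(24*l + 106) + b*(24*l^2 - 73*l - 54) - 16*l^3 - 206*l^2 - 171*l - 36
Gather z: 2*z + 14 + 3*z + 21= 5*z + 35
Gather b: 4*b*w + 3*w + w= 4*b*w + 4*w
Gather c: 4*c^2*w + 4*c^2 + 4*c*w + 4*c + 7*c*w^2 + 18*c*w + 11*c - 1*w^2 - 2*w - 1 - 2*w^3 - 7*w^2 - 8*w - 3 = c^2*(4*w + 4) + c*(7*w^2 + 22*w + 15) - 2*w^3 - 8*w^2 - 10*w - 4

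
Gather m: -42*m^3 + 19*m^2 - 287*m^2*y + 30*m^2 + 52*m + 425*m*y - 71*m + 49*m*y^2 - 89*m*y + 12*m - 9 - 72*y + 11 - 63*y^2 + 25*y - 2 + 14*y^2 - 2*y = -42*m^3 + m^2*(49 - 287*y) + m*(49*y^2 + 336*y - 7) - 49*y^2 - 49*y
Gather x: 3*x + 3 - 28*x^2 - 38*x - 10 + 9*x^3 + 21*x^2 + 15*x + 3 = 9*x^3 - 7*x^2 - 20*x - 4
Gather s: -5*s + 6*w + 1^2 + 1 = -5*s + 6*w + 2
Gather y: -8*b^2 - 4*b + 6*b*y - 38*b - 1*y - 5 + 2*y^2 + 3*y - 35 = -8*b^2 - 42*b + 2*y^2 + y*(6*b + 2) - 40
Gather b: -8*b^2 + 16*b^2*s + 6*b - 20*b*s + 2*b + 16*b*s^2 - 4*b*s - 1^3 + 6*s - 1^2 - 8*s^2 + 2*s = b^2*(16*s - 8) + b*(16*s^2 - 24*s + 8) - 8*s^2 + 8*s - 2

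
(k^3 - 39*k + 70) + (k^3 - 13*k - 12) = 2*k^3 - 52*k + 58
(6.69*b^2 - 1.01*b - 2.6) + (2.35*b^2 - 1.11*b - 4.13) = 9.04*b^2 - 2.12*b - 6.73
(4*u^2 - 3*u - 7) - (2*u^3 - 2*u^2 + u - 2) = -2*u^3 + 6*u^2 - 4*u - 5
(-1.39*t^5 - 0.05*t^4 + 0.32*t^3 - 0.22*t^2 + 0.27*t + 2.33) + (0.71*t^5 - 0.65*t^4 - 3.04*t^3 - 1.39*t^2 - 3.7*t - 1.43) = -0.68*t^5 - 0.7*t^4 - 2.72*t^3 - 1.61*t^2 - 3.43*t + 0.9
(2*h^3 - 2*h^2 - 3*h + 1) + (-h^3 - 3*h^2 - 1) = h^3 - 5*h^2 - 3*h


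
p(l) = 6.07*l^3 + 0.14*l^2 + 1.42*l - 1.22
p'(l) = 18.21*l^2 + 0.28*l + 1.42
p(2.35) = 81.67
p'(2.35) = 102.64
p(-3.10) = -185.11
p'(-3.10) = 175.55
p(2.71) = 124.46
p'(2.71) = 135.91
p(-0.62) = -3.49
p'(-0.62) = 8.25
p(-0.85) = -6.05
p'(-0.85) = 14.34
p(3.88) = 360.95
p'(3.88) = 276.65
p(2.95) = 160.02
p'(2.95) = 160.72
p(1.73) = 33.08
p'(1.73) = 56.41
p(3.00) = 168.19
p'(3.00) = 166.15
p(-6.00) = -1315.82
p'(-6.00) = 655.30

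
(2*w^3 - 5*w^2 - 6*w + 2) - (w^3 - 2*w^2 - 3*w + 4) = w^3 - 3*w^2 - 3*w - 2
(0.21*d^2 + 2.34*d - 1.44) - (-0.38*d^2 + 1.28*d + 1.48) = 0.59*d^2 + 1.06*d - 2.92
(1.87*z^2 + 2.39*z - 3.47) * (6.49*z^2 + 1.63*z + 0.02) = 12.1363*z^4 + 18.5592*z^3 - 18.5872*z^2 - 5.6083*z - 0.0694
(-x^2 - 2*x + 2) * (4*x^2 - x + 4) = -4*x^4 - 7*x^3 + 6*x^2 - 10*x + 8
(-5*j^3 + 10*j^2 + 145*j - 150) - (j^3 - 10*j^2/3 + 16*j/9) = -6*j^3 + 40*j^2/3 + 1289*j/9 - 150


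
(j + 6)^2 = j^2 + 12*j + 36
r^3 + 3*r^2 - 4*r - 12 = (r - 2)*(r + 2)*(r + 3)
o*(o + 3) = o^2 + 3*o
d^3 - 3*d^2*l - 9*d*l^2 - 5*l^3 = (d - 5*l)*(d + l)^2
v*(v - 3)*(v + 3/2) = v^3 - 3*v^2/2 - 9*v/2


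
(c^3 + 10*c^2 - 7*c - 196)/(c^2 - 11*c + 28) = (c^2 + 14*c + 49)/(c - 7)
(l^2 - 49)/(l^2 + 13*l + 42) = (l - 7)/(l + 6)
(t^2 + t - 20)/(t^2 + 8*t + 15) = (t - 4)/(t + 3)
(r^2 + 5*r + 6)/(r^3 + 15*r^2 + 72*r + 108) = (r + 2)/(r^2 + 12*r + 36)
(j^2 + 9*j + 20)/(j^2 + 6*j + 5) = (j + 4)/(j + 1)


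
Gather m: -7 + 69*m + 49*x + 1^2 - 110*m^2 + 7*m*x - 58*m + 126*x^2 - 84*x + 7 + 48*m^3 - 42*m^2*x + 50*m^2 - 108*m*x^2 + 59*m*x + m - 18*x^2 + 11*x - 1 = 48*m^3 + m^2*(-42*x - 60) + m*(-108*x^2 + 66*x + 12) + 108*x^2 - 24*x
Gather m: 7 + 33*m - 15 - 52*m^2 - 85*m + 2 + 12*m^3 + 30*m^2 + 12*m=12*m^3 - 22*m^2 - 40*m - 6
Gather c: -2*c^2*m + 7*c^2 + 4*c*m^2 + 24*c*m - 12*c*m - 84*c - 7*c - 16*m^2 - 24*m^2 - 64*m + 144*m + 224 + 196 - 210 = c^2*(7 - 2*m) + c*(4*m^2 + 12*m - 91) - 40*m^2 + 80*m + 210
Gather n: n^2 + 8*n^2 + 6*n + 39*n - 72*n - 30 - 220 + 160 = 9*n^2 - 27*n - 90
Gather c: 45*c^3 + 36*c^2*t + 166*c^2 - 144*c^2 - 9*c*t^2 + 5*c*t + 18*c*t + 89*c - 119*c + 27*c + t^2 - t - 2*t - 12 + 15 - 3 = 45*c^3 + c^2*(36*t + 22) + c*(-9*t^2 + 23*t - 3) + t^2 - 3*t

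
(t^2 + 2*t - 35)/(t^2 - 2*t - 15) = (t + 7)/(t + 3)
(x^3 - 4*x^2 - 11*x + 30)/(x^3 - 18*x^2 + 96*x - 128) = (x^2 - 2*x - 15)/(x^2 - 16*x + 64)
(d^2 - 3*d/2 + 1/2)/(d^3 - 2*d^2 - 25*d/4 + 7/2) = 2*(d - 1)/(2*d^2 - 3*d - 14)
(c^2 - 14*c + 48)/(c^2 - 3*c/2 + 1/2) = 2*(c^2 - 14*c + 48)/(2*c^2 - 3*c + 1)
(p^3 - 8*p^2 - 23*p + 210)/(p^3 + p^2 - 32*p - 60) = (p - 7)/(p + 2)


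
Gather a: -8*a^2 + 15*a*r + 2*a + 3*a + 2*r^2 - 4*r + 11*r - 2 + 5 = -8*a^2 + a*(15*r + 5) + 2*r^2 + 7*r + 3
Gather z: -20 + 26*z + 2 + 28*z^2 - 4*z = 28*z^2 + 22*z - 18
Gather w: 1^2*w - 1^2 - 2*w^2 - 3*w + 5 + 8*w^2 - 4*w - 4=6*w^2 - 6*w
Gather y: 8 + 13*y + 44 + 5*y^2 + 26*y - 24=5*y^2 + 39*y + 28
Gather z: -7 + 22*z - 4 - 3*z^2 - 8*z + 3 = -3*z^2 + 14*z - 8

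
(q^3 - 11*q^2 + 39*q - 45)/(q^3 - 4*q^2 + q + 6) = (q^2 - 8*q + 15)/(q^2 - q - 2)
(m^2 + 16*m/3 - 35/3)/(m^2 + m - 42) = (m - 5/3)/(m - 6)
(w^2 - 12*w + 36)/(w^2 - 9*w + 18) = (w - 6)/(w - 3)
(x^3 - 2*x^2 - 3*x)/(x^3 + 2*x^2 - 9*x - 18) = x*(x + 1)/(x^2 + 5*x + 6)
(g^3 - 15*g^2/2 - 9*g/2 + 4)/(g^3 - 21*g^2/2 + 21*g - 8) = (g + 1)/(g - 2)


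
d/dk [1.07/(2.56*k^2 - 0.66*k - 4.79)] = (0.7062 - 5.4784*k)/(-2.56*k^2 + 0.66*k + 4.79)^2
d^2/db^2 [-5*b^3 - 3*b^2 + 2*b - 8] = -30*b - 6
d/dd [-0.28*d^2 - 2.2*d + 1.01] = -0.56*d - 2.2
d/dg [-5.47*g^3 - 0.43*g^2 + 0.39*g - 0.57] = -16.41*g^2 - 0.86*g + 0.39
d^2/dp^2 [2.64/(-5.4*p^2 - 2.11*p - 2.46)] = (153.9648*p^2 + 60.16032*p - 2.64*(10.8*p + 2.11)*(21.6*p + 4.22) + 70.13952)/(5.4*p^2 + 2.11*p + 2.46)^3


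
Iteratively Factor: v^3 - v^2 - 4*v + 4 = (v - 2)*(v^2 + v - 2) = (v - 2)*(v - 1)*(v + 2)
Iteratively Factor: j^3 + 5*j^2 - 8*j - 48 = (j - 3)*(j^2 + 8*j + 16) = (j - 3)*(j + 4)*(j + 4)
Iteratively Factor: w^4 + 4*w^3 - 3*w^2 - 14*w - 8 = (w + 4)*(w^3 - 3*w - 2) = (w - 2)*(w + 4)*(w^2 + 2*w + 1) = (w - 2)*(w + 1)*(w + 4)*(w + 1)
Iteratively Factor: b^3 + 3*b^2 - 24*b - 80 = (b + 4)*(b^2 - b - 20) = (b - 5)*(b + 4)*(b + 4)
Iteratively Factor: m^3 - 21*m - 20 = (m + 4)*(m^2 - 4*m - 5) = (m - 5)*(m + 4)*(m + 1)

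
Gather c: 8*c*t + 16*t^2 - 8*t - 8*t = 8*c*t + 16*t^2 - 16*t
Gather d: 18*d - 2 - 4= 18*d - 6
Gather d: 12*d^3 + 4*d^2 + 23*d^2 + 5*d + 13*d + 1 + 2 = 12*d^3 + 27*d^2 + 18*d + 3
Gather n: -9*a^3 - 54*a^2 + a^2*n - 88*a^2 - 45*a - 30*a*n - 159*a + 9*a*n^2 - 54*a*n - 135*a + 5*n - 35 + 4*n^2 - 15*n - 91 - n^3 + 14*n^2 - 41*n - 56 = -9*a^3 - 142*a^2 - 339*a - n^3 + n^2*(9*a + 18) + n*(a^2 - 84*a - 51) - 182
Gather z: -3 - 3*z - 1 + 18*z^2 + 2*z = 18*z^2 - z - 4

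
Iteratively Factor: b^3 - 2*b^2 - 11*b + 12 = (b - 4)*(b^2 + 2*b - 3) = (b - 4)*(b + 3)*(b - 1)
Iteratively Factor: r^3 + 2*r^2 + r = (r + 1)*(r^2 + r) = r*(r + 1)*(r + 1)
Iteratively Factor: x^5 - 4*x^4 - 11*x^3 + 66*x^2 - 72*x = (x - 3)*(x^4 - x^3 - 14*x^2 + 24*x) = (x - 3)*(x - 2)*(x^3 + x^2 - 12*x) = x*(x - 3)*(x - 2)*(x^2 + x - 12) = x*(x - 3)*(x - 2)*(x + 4)*(x - 3)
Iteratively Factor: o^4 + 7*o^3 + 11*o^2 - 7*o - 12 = (o + 1)*(o^3 + 6*o^2 + 5*o - 12) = (o + 1)*(o + 4)*(o^2 + 2*o - 3) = (o + 1)*(o + 3)*(o + 4)*(o - 1)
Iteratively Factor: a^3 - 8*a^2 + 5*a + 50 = (a - 5)*(a^2 - 3*a - 10) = (a - 5)*(a + 2)*(a - 5)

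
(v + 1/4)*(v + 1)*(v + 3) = v^3 + 17*v^2/4 + 4*v + 3/4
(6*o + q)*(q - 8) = 6*o*q - 48*o + q^2 - 8*q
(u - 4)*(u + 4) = u^2 - 16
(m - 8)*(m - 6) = m^2 - 14*m + 48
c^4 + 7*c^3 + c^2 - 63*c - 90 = (c - 3)*(c + 2)*(c + 3)*(c + 5)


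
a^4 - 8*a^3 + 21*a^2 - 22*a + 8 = (a - 4)*(a - 2)*(a - 1)^2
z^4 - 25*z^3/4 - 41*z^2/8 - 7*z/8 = z*(z - 7)*(z + 1/4)*(z + 1/2)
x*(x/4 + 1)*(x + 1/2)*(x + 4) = x^4/4 + 17*x^3/8 + 5*x^2 + 2*x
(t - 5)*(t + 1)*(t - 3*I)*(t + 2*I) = t^4 - 4*t^3 - I*t^3 + t^2 + 4*I*t^2 - 24*t + 5*I*t - 30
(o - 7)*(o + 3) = o^2 - 4*o - 21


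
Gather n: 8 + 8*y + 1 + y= 9*y + 9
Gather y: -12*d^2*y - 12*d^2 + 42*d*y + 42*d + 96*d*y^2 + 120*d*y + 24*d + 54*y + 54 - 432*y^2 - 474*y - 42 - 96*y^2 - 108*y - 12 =-12*d^2 + 66*d + y^2*(96*d - 528) + y*(-12*d^2 + 162*d - 528)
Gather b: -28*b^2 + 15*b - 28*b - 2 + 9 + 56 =-28*b^2 - 13*b + 63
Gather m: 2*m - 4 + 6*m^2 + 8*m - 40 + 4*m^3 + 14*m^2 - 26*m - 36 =4*m^3 + 20*m^2 - 16*m - 80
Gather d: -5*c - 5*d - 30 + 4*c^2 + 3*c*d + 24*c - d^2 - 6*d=4*c^2 + 19*c - d^2 + d*(3*c - 11) - 30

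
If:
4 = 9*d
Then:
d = 4/9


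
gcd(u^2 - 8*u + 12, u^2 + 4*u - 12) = u - 2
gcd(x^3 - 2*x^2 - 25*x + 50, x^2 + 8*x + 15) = x + 5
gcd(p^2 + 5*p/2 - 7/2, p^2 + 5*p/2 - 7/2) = p^2 + 5*p/2 - 7/2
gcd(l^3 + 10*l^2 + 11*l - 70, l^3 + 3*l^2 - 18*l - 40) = l + 5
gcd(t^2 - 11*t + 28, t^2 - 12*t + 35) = t - 7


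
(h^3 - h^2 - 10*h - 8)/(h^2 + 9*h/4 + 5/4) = 4*(h^2 - 2*h - 8)/(4*h + 5)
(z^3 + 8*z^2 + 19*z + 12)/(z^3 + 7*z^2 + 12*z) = (z + 1)/z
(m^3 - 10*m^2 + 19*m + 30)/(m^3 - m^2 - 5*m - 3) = (m^2 - 11*m + 30)/(m^2 - 2*m - 3)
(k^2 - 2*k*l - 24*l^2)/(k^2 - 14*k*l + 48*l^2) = (k + 4*l)/(k - 8*l)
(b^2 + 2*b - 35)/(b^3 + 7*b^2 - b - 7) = (b - 5)/(b^2 - 1)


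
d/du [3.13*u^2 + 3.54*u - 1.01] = 6.26*u + 3.54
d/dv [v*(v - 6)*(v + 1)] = 3*v^2 - 10*v - 6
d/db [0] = 0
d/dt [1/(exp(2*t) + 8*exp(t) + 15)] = 2*(-exp(t) - 4)*exp(t)/(exp(2*t) + 8*exp(t) + 15)^2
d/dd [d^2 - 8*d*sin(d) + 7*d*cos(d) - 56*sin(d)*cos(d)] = -7*d*sin(d) - 8*d*cos(d) + 2*d - 8*sin(d) + 7*cos(d) - 56*cos(2*d)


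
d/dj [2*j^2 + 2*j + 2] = 4*j + 2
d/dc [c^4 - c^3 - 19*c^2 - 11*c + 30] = 4*c^3 - 3*c^2 - 38*c - 11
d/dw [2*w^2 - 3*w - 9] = 4*w - 3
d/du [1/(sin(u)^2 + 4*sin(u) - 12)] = -2*(sin(u) + 2)*cos(u)/(sin(u)^2 + 4*sin(u) - 12)^2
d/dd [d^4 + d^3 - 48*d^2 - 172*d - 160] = 4*d^3 + 3*d^2 - 96*d - 172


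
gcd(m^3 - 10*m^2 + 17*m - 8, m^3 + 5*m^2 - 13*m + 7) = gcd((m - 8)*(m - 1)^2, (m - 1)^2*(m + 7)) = m^2 - 2*m + 1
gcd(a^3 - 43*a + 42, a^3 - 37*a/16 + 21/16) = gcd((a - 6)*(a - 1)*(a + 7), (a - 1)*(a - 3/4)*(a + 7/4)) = a - 1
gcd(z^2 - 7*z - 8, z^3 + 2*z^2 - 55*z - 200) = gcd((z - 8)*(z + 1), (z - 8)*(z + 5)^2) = z - 8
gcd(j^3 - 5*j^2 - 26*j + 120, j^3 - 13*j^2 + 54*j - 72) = j^2 - 10*j + 24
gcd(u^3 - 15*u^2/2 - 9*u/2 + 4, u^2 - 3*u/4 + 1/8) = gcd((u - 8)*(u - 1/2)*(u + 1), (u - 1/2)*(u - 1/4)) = u - 1/2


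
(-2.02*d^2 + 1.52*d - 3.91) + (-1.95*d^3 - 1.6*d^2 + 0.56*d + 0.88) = -1.95*d^3 - 3.62*d^2 + 2.08*d - 3.03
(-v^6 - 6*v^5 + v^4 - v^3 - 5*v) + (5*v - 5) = -v^6 - 6*v^5 + v^4 - v^3 - 5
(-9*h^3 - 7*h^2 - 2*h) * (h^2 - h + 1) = -9*h^5 + 2*h^4 - 4*h^3 - 5*h^2 - 2*h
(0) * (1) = 0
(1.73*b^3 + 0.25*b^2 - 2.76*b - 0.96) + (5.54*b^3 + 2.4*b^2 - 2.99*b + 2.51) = 7.27*b^3 + 2.65*b^2 - 5.75*b + 1.55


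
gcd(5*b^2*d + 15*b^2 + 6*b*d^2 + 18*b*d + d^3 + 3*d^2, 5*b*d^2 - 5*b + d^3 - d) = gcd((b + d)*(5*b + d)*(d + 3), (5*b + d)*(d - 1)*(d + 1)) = 5*b + d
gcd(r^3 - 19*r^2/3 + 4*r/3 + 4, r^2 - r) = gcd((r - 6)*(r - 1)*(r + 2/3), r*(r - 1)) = r - 1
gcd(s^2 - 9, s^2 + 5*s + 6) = s + 3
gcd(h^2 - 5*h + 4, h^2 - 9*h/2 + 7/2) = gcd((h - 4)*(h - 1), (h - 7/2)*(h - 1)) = h - 1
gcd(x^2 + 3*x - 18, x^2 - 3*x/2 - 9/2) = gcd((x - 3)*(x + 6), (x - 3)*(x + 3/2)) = x - 3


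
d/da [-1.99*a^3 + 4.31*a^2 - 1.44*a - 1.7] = -5.97*a^2 + 8.62*a - 1.44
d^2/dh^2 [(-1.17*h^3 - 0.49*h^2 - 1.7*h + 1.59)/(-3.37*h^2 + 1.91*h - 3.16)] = (2.8421709430404e-14*h^5 - 1.77635683940025e-14*h^4 + 28.538852*h^3 - 182.023386*h^2 + 22.88319*h + 52.570426)/(38.272753*h^6 - 65.075037*h^5 + 144.545703*h^4 - 129.007703*h^3 + 135.538404*h^2 - 57.217488*h + 31.554496)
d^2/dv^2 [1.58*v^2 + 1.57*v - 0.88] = 3.16000000000000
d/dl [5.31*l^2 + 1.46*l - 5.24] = 10.62*l + 1.46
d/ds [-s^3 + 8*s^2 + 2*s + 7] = -3*s^2 + 16*s + 2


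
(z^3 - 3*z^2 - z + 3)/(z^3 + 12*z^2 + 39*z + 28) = (z^2 - 4*z + 3)/(z^2 + 11*z + 28)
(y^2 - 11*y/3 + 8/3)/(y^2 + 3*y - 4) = (y - 8/3)/(y + 4)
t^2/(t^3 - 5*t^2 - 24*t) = t/(t^2 - 5*t - 24)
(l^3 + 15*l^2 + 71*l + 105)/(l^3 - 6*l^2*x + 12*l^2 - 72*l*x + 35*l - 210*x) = (-l - 3)/(-l + 6*x)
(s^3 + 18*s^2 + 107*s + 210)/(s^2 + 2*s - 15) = (s^2 + 13*s + 42)/(s - 3)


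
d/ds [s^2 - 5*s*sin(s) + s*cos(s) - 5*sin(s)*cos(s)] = -s*sin(s) - 5*s*cos(s) + 2*s - 5*sin(s) + cos(s) - 5*cos(2*s)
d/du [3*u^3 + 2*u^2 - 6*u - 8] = 9*u^2 + 4*u - 6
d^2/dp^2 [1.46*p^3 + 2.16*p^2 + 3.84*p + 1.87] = 8.76*p + 4.32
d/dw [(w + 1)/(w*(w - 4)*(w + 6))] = (-2*w^3 - 5*w^2 - 4*w + 24)/(w^2*(w^4 + 4*w^3 - 44*w^2 - 96*w + 576))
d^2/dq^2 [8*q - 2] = 0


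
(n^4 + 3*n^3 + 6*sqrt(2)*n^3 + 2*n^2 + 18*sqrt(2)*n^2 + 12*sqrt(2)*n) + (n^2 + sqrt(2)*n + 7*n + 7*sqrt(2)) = n^4 + 3*n^3 + 6*sqrt(2)*n^3 + 3*n^2 + 18*sqrt(2)*n^2 + 7*n + 13*sqrt(2)*n + 7*sqrt(2)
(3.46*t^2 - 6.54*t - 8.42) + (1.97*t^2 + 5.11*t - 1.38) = 5.43*t^2 - 1.43*t - 9.8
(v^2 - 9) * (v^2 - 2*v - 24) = v^4 - 2*v^3 - 33*v^2 + 18*v + 216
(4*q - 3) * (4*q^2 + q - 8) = 16*q^3 - 8*q^2 - 35*q + 24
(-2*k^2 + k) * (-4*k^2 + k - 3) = 8*k^4 - 6*k^3 + 7*k^2 - 3*k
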